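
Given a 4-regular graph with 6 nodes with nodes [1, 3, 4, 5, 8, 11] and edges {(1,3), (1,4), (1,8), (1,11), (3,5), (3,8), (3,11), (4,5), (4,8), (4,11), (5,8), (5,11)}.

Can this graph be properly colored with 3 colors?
Yes, G is 3-colorable

A valid 3-coloring: color 1: [3, 4]; color 2: [8, 11]; color 3: [1, 5].
(χ(G) = 3 ≤ 3.)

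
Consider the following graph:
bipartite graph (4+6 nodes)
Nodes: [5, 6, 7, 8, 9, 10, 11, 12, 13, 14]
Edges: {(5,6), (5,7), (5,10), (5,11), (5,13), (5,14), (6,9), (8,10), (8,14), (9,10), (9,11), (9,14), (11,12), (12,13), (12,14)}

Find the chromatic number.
χ(G) = 2

Clique number ω(G) = 2 (lower bound: χ ≥ ω).
The graph is bipartite (no odd cycle), so 2 colors suffice: χ(G) = 2.
A valid 2-coloring: color 1: [5, 8, 9, 12]; color 2: [6, 7, 10, 11, 13, 14].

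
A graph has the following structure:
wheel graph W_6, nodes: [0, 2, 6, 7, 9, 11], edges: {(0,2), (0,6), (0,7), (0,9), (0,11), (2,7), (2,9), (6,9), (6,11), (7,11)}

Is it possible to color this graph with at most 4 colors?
A valid 4-coloring: color 1: [0]; color 2: [7, 9]; color 3: [2, 6]; color 4: [11].
(χ(G) = 4 ≤ 4.)

Yes, G is 4-colorable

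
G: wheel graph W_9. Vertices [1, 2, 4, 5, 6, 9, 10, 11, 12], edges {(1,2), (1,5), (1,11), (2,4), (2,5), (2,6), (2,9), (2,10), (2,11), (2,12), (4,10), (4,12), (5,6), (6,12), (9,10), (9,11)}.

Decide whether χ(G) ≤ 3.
Yes, G is 3-colorable

A valid 3-coloring: color 1: [2]; color 2: [1, 4, 6, 9]; color 3: [5, 10, 11, 12].
(χ(G) = 3 ≤ 3.)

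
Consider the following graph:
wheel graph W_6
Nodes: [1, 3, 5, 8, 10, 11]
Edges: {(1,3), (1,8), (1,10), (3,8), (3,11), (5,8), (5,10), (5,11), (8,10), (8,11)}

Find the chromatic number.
χ(G) = 4

Clique number ω(G) = 3 (lower bound: χ ≥ ω).
Odd cycle [5, 10, 1, 3, 11] needs 3 colors (χ ≥ 3).
Vertex 8 is adjacent to every vertex of [1, 3, 5, 10, 11], which already need 3 colors among themselves, so 8 needs a new color (χ ≥ 4).
The coloring below uses 4 colors, so χ(G) = 4.
A valid 4-coloring: color 1: [8]; color 2: [3, 5]; color 3: [10, 11]; color 4: [1].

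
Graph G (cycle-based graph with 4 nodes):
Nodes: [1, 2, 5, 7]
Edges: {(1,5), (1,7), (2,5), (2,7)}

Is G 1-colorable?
Edge (1,5) forces its endpoints to differ, so 1 color is not enough.

No, G is not 1-colorable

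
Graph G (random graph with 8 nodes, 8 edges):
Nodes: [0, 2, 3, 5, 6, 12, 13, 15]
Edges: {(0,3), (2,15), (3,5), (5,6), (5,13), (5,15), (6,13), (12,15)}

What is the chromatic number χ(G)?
χ(G) = 3

Clique number ω(G) = 3 (lower bound: χ ≥ ω).
The clique on [5, 6, 13] has size 3, forcing χ ≥ 3, and the coloring below uses 3 colors, so χ(G) = 3.
A valid 3-coloring: color 1: [0, 2, 5, 12]; color 2: [3, 13, 15]; color 3: [6].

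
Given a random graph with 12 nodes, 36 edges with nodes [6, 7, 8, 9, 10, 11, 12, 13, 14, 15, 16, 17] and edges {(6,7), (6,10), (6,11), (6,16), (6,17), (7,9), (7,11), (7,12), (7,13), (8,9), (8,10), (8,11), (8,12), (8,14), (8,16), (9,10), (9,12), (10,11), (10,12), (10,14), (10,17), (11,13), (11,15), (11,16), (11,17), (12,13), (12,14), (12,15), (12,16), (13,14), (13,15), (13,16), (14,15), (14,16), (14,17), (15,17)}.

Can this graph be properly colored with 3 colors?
No, G is not 3-colorable

The clique on vertices [8, 9, 10, 12] has size 4 > 3, so it alone needs 4 colors.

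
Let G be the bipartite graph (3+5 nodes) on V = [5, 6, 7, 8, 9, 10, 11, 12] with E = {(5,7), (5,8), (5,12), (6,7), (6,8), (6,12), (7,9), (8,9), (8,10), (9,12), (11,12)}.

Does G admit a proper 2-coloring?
A valid 2-coloring: color 1: [7, 8, 12]; color 2: [5, 6, 9, 10, 11].
(χ(G) = 2 ≤ 2.)

Yes, G is 2-colorable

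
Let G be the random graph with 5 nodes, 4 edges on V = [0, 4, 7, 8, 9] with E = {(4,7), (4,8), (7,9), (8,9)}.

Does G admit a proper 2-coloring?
Yes, G is 2-colorable

A valid 2-coloring: color 1: [0, 4, 9]; color 2: [7, 8].
(χ(G) = 2 ≤ 2.)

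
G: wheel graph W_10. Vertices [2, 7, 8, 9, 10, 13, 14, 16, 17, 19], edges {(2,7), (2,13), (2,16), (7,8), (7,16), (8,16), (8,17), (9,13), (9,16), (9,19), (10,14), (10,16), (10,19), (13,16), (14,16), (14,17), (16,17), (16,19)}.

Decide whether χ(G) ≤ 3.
Odd cycle [13, 2, 7, 8, 17, 14, 10, 19, 9] needs 3 colors (χ ≥ 3).
Vertex 16 is adjacent to every vertex of [2, 7, 8, 9, 10, 13, 14, 17, 19], which already need 3 colors among themselves, so 16 needs a new color (χ ≥ 4).
Hence χ(G) ≥ 4 > 3, so no proper 3-coloring exists.

No, G is not 3-colorable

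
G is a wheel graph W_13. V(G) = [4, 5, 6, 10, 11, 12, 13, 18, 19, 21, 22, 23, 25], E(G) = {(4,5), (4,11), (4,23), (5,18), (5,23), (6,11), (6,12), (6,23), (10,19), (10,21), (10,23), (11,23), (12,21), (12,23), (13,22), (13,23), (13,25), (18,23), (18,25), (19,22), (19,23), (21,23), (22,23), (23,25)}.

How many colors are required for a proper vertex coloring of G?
χ(G) = 3

Clique number ω(G) = 3 (lower bound: χ ≥ ω).
The clique on [4, 11, 23] has size 3, forcing χ ≥ 3, and the coloring below uses 3 colors, so χ(G) = 3.
A valid 3-coloring: color 1: [23]; color 2: [5, 10, 11, 12, 22, 25]; color 3: [4, 6, 13, 18, 19, 21].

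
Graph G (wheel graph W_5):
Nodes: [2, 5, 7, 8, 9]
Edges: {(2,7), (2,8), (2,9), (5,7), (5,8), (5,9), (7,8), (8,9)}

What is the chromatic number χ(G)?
χ(G) = 3

Clique number ω(G) = 3 (lower bound: χ ≥ ω).
The clique on [2, 8, 9] has size 3, forcing χ ≥ 3, and the coloring below uses 3 colors, so χ(G) = 3.
A valid 3-coloring: color 1: [8]; color 2: [7, 9]; color 3: [2, 5].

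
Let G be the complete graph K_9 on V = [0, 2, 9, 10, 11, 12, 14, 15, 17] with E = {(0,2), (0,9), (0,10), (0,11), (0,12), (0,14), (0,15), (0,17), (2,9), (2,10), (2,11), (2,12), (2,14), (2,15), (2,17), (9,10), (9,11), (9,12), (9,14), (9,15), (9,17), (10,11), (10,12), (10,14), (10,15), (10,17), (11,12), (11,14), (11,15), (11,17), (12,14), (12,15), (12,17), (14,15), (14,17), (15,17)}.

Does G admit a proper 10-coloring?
Yes, G is 10-colorable

A valid 10-coloring: color 1: [17]; color 2: [2]; color 3: [10]; color 4: [12]; color 5: [15]; color 6: [11]; color 7: [14]; color 8: [0]; color 9: [9].
(χ(G) = 9 ≤ 10.)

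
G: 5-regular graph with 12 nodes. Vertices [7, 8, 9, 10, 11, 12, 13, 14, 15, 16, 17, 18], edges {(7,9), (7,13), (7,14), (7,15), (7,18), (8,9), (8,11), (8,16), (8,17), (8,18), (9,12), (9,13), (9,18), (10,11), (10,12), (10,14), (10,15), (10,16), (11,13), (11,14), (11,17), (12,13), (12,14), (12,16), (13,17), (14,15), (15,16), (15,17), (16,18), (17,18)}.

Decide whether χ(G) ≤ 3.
No, G is not 3-colorable

Suppose a proper 3-coloring c exists. The clique [7, 9, 13] takes 3 distinct colors; by symmetry let c(7) = 1, c(9) = 2, c(13) = 3.
- Vertex 12: neighbors [9, 13] already have colors [2, 3] ⇒ c(12) = 1.
- Vertex 18: neighbors [7, 9] already have colors [1, 2] ⇒ c(18) = 3.
- Vertex 8: neighbors [9, 18] already have colors [2, 3] ⇒ c(8) = 1.
- Vertex 11: neighbors [8, 13] already have colors [1, 3] ⇒ c(11) = 2.
- Vertex 17: neighbors [8, 11, 13] already have colors [1, 2, 3] — all 3 colors blocked. Contradiction.
The forced assignments end in a contradiction, so G has no proper 3-coloring (χ ≥ 4).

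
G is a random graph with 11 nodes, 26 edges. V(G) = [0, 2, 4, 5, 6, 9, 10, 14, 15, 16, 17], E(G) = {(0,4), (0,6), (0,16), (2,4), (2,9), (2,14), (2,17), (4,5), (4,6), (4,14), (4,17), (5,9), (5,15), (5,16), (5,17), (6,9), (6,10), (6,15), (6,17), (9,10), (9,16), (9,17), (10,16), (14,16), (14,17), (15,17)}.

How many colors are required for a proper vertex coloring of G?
Clique number ω(G) = 4 (lower bound: χ ≥ ω).
The clique on [2, 4, 14, 17] has size 4, forcing χ ≥ 4, and the coloring below uses 4 colors, so χ(G) = 4.
A valid 4-coloring: color 1: [16, 17]; color 2: [4, 9, 15]; color 3: [5, 6, 14]; color 4: [0, 2, 10].

χ(G) = 4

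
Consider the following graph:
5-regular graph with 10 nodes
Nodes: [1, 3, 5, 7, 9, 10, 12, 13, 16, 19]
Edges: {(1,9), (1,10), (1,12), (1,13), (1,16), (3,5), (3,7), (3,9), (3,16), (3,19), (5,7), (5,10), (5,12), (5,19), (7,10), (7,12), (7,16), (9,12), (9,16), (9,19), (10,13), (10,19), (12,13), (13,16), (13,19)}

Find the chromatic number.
Clique number ω(G) = 3 (lower bound: χ ≥ ω).
Odd cycle [5, 7, 16, 9, 19] needs 3 colors (χ ≥ 3).
Vertex 3 is adjacent to every vertex of [5, 7, 9, 16, 19], which already need 3 colors among themselves, so 3 needs a new color (χ ≥ 4).
The coloring below uses 4 colors, so χ(G) = 4.
A valid 4-coloring: color 1: [5, 9, 13]; color 2: [10, 12, 16]; color 3: [1, 3]; color 4: [7, 19].

χ(G) = 4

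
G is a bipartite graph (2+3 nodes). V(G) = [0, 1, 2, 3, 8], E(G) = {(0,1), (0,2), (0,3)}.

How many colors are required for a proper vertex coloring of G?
Clique number ω(G) = 2 (lower bound: χ ≥ ω).
The graph is bipartite (no odd cycle), so 2 colors suffice: χ(G) = 2.
A valid 2-coloring: color 1: [0, 8]; color 2: [1, 2, 3].

χ(G) = 2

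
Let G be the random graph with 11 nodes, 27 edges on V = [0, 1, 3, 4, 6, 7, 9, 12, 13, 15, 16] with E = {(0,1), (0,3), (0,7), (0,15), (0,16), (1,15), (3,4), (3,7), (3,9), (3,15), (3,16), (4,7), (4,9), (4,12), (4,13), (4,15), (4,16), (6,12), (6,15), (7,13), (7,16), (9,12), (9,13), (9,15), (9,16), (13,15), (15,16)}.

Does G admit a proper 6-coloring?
A valid 6-coloring: color 1: [7, 12, 15]; color 2: [0, 4, 6]; color 3: [1, 3, 13]; color 4: [9]; color 5: [16].
(χ(G) = 5 ≤ 6.)

Yes, G is 6-colorable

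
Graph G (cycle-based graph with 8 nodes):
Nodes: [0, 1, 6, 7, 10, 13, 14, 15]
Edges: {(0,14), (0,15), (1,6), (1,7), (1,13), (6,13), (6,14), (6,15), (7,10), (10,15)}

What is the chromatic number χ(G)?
Clique number ω(G) = 3 (lower bound: χ ≥ ω).
The clique on [1, 6, 13] has size 3, forcing χ ≥ 3, and the coloring below uses 3 colors, so χ(G) = 3.
A valid 3-coloring: color 1: [0, 6, 10]; color 2: [1, 14, 15]; color 3: [7, 13].

χ(G) = 3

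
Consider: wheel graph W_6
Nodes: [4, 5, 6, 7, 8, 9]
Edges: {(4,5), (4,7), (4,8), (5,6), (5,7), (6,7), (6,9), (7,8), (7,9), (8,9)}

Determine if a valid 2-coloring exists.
No, G is not 2-colorable

The clique on vertices [7, 8, 9] has size 3 > 2, so it alone needs 3 colors.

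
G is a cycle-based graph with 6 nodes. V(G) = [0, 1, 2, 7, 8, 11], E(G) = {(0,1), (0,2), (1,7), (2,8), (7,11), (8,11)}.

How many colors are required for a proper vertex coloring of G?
Clique number ω(G) = 2 (lower bound: χ ≥ ω).
The graph is bipartite (no odd cycle), so 2 colors suffice: χ(G) = 2.
A valid 2-coloring: color 1: [0, 7, 8]; color 2: [1, 2, 11].

χ(G) = 2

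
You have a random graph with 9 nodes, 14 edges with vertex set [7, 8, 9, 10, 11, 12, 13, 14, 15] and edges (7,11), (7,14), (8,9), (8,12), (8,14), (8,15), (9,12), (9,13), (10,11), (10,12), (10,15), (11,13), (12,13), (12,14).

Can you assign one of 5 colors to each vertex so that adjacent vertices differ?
A valid 5-coloring: color 1: [11, 12, 15]; color 2: [7, 8, 10, 13]; color 3: [9, 14].
(χ(G) = 3 ≤ 5.)

Yes, G is 5-colorable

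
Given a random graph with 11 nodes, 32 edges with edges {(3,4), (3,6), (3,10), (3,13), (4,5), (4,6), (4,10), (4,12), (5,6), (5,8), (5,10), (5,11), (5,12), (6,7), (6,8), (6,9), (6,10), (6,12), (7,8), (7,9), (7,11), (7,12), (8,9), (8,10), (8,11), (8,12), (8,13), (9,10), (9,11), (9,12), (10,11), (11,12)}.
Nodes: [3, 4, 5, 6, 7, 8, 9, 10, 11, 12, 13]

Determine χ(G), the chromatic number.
Clique number ω(G) = 5 (lower bound: χ ≥ ω).
The clique on [7, 8, 9, 11, 12] has size 5, forcing χ ≥ 5, and the coloring below uses 5 colors, so χ(G) = 5.
A valid 5-coloring: color 1: [6, 11, 13]; color 2: [4, 8]; color 3: [10, 12]; color 4: [3, 5, 9]; color 5: [7].

χ(G) = 5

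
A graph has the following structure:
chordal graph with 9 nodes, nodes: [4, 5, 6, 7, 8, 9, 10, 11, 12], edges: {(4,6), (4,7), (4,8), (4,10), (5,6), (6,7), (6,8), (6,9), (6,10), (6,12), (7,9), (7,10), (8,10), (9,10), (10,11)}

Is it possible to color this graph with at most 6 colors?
A valid 6-coloring: color 1: [6, 11]; color 2: [5, 10, 12]; color 3: [7, 8]; color 4: [4, 9].
(χ(G) = 4 ≤ 6.)

Yes, G is 6-colorable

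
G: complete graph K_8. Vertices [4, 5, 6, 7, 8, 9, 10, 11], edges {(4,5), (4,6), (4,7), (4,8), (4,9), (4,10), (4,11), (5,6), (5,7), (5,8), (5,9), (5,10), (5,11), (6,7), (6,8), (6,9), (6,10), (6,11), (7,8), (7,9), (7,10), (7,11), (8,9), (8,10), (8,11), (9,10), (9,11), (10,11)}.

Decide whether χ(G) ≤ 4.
The clique on vertices [4, 5, 6, 7, 8, 9, 10, 11] has size 8 > 4, so it alone needs 8 colors.

No, G is not 4-colorable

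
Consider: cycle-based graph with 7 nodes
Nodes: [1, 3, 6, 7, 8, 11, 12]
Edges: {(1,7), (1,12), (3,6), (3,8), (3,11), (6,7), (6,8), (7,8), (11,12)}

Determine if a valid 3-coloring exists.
Yes, G is 3-colorable

A valid 3-coloring: color 1: [3, 7, 12]; color 2: [1, 6, 11]; color 3: [8].
(χ(G) = 3 ≤ 3.)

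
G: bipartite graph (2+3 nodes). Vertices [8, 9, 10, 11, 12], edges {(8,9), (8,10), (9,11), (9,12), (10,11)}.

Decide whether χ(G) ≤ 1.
No, G is not 1-colorable

Edge (8,9) forces its endpoints to differ, so 1 color is not enough.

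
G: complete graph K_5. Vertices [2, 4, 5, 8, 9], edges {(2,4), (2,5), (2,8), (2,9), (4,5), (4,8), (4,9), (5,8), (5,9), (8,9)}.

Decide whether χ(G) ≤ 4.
The clique on vertices [2, 4, 5, 8, 9] has size 5 > 4, so it alone needs 5 colors.

No, G is not 4-colorable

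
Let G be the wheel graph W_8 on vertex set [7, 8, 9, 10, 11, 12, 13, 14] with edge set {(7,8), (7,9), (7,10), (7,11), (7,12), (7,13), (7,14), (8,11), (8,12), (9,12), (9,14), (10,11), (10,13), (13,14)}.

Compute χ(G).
Clique number ω(G) = 3 (lower bound: χ ≥ ω).
Odd cycle [10, 13, 14, 9, 12, 8, 11] needs 3 colors (χ ≥ 3).
Vertex 7 is adjacent to every vertex of [8, 9, 10, 11, 12, 13, 14], which already need 3 colors among themselves, so 7 needs a new color (χ ≥ 4).
The coloring below uses 4 colors, so χ(G) = 4.
A valid 4-coloring: color 1: [7]; color 2: [8, 10, 14]; color 3: [9, 11, 13]; color 4: [12].

χ(G) = 4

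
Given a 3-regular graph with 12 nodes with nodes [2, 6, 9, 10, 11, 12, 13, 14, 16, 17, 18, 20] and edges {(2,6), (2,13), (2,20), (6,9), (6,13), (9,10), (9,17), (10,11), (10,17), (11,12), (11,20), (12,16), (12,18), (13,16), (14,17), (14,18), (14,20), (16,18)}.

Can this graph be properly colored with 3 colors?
Yes, G is 3-colorable

A valid 3-coloring: color 1: [2, 9, 11, 14, 16]; color 2: [6, 12, 17, 20]; color 3: [10, 13, 18].
(χ(G) = 3 ≤ 3.)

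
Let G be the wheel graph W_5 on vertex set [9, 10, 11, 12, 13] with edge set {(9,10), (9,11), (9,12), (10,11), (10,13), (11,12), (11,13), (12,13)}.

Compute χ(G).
χ(G) = 3

Clique number ω(G) = 3 (lower bound: χ ≥ ω).
The clique on [9, 10, 11] has size 3, forcing χ ≥ 3, and the coloring below uses 3 colors, so χ(G) = 3.
A valid 3-coloring: color 1: [11]; color 2: [9, 13]; color 3: [10, 12].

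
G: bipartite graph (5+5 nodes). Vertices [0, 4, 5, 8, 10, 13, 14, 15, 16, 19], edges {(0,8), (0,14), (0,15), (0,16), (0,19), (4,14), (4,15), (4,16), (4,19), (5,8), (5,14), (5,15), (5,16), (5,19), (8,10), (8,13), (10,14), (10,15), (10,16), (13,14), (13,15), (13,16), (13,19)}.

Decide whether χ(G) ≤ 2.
A valid 2-coloring: color 1: [0, 4, 5, 10, 13]; color 2: [8, 14, 15, 16, 19].
(χ(G) = 2 ≤ 2.)

Yes, G is 2-colorable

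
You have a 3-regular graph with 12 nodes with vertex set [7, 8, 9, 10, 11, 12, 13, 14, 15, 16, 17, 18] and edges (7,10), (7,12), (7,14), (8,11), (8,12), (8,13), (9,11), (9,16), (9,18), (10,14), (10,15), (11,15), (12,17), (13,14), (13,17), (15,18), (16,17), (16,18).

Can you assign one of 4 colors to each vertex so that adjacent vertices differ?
Yes, G is 4-colorable

A valid 4-coloring: color 1: [8, 9, 14, 15, 17]; color 2: [7, 11, 13, 18]; color 3: [10, 12, 16].
(χ(G) = 3 ≤ 4.)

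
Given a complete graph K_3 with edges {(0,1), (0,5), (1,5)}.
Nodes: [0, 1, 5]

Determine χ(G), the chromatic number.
χ(G) = 3

Clique number ω(G) = 3 (lower bound: χ ≥ ω).
The clique on [0, 1, 5] has size 3, forcing χ ≥ 3, and the coloring below uses 3 colors, so χ(G) = 3.
A valid 3-coloring: color 1: [5]; color 2: [1]; color 3: [0].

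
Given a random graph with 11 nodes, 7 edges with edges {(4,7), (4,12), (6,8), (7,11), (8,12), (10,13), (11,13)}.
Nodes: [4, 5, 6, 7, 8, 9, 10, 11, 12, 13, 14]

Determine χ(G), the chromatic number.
χ(G) = 2

Clique number ω(G) = 2 (lower bound: χ ≥ ω).
The graph is bipartite (no odd cycle), so 2 colors suffice: χ(G) = 2.
A valid 2-coloring: color 1: [4, 5, 8, 9, 10, 11, 14]; color 2: [6, 7, 12, 13].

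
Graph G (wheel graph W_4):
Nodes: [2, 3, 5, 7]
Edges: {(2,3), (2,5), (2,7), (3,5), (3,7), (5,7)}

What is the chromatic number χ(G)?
χ(G) = 4

Clique number ω(G) = 4 (lower bound: χ ≥ ω).
The clique on [2, 3, 5, 7] has size 4, forcing χ ≥ 4, and the coloring below uses 4 colors, so χ(G) = 4.
A valid 4-coloring: color 1: [3]; color 2: [7]; color 3: [2]; color 4: [5].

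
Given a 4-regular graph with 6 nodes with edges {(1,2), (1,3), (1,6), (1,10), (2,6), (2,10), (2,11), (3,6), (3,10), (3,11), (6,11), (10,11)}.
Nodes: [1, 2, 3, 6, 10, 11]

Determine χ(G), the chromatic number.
χ(G) = 3

Clique number ω(G) = 3 (lower bound: χ ≥ ω).
The clique on [1, 2, 10] has size 3, forcing χ ≥ 3, and the coloring below uses 3 colors, so χ(G) = 3.
A valid 3-coloring: color 1: [6, 10]; color 2: [2, 3]; color 3: [1, 11].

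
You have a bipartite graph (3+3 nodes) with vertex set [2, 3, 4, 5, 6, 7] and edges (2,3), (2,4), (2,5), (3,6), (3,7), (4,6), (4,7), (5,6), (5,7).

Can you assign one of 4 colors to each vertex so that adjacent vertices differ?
Yes, G is 4-colorable

A valid 4-coloring: color 1: [3, 4, 5]; color 2: [2, 6, 7].
(χ(G) = 2 ≤ 4.)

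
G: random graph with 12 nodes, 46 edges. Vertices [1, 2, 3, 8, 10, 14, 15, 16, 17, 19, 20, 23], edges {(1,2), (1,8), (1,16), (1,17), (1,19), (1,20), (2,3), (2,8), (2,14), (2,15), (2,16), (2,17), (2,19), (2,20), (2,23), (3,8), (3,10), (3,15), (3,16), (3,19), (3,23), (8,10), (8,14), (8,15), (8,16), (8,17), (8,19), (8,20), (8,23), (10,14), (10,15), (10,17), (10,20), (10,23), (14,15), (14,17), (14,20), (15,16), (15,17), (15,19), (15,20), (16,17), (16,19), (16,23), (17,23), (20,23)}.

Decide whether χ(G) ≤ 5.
No, G is not 5-colorable

The clique on vertices [2, 3, 8, 15, 16, 19] has size 6 > 5, so it alone needs 6 colors.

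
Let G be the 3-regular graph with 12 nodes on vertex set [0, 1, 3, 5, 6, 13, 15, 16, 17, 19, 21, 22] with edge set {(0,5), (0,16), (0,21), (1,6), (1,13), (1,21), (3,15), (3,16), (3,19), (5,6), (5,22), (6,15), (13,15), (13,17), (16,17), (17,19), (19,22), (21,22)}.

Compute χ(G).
χ(G) = 3

Clique number ω(G) = 2 (lower bound: χ ≥ ω).
Odd cycle [17, 19, 3, 15, 13] needs 3 colors (χ ≥ 3).
The coloring below uses 3 colors, so χ(G) = 3.
A valid 3-coloring: color 1: [1, 5, 15, 16, 19]; color 2: [0, 3, 6, 13, 22]; color 3: [17, 21].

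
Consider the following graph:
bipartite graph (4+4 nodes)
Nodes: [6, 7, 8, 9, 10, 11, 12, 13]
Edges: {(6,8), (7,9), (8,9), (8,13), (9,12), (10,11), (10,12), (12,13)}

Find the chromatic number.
Clique number ω(G) = 2 (lower bound: χ ≥ ω).
The graph is bipartite (no odd cycle), so 2 colors suffice: χ(G) = 2.
A valid 2-coloring: color 1: [7, 8, 11, 12]; color 2: [6, 9, 10, 13].

χ(G) = 2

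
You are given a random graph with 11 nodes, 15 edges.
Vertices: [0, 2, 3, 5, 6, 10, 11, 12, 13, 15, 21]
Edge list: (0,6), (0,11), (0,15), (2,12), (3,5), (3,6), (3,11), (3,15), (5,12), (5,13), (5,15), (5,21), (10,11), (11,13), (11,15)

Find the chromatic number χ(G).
Clique number ω(G) = 3 (lower bound: χ ≥ ω).
The clique on [0, 11, 15] has size 3, forcing χ ≥ 3, and the coloring below uses 3 colors, so χ(G) = 3.
A valid 3-coloring: color 1: [2, 5, 6, 11]; color 2: [10, 12, 13, 15, 21]; color 3: [0, 3].

χ(G) = 3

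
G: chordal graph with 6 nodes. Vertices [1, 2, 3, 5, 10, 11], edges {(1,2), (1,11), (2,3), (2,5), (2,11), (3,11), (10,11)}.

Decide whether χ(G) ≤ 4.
A valid 4-coloring: color 1: [5, 11]; color 2: [2, 10]; color 3: [1, 3].
(χ(G) = 3 ≤ 4.)

Yes, G is 4-colorable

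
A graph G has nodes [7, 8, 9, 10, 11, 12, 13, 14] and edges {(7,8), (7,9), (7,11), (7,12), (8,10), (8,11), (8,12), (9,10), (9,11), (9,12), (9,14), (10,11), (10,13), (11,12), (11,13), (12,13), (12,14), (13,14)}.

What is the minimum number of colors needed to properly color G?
Clique number ω(G) = 4 (lower bound: χ ≥ ω).
The clique on [7, 8, 11, 12] has size 4, forcing χ ≥ 4, and the coloring below uses 4 colors, so χ(G) = 4.
A valid 4-coloring: color 1: [11, 14]; color 2: [10, 12]; color 3: [8, 9, 13]; color 4: [7].

χ(G) = 4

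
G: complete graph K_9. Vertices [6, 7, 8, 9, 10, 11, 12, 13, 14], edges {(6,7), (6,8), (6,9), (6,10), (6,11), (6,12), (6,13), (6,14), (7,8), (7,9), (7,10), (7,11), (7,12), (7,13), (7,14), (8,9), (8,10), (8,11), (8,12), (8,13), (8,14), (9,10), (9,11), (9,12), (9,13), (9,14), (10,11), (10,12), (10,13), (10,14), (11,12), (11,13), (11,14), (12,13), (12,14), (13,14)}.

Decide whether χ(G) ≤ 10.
Yes, G is 10-colorable

A valid 10-coloring: color 1: [6]; color 2: [11]; color 3: [10]; color 4: [12]; color 5: [8]; color 6: [13]; color 7: [7]; color 8: [14]; color 9: [9].
(χ(G) = 9 ≤ 10.)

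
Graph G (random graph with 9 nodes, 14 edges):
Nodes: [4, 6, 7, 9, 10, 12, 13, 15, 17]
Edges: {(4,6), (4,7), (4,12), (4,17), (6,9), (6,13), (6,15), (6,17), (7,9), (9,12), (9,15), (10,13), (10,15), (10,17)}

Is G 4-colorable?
Yes, G is 4-colorable

A valid 4-coloring: color 1: [6, 7, 10, 12]; color 2: [4, 9, 13]; color 3: [15, 17].
(χ(G) = 3 ≤ 4.)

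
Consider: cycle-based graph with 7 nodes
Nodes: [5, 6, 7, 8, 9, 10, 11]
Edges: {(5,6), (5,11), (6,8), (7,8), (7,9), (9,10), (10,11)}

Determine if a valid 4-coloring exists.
Yes, G is 4-colorable

A valid 4-coloring: color 1: [6, 7, 11]; color 2: [5, 8, 9]; color 3: [10].
(χ(G) = 3 ≤ 4.)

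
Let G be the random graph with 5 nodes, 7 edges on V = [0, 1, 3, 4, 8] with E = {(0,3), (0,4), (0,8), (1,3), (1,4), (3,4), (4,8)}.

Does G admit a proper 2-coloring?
The clique on vertices [0, 4, 8] has size 3 > 2, so it alone needs 3 colors.

No, G is not 2-colorable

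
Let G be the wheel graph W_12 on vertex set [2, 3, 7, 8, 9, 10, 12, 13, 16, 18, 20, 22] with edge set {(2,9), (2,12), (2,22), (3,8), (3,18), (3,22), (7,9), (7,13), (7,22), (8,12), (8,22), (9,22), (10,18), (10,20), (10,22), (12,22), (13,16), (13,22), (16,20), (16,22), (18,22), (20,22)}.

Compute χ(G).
Clique number ω(G) = 3 (lower bound: χ ≥ ω).
Odd cycle [18, 3, 8, 12, 2, 9, 7, 13, 16, 20, 10] needs 3 colors (χ ≥ 3).
Vertex 22 is adjacent to every vertex of [2, 3, 7, 8, 9, 10, 12, 13, 16, 18, 20], which already need 3 colors among themselves, so 22 needs a new color (χ ≥ 4).
The coloring below uses 4 colors, so χ(G) = 4.
A valid 4-coloring: color 1: [22]; color 2: [2, 7, 8, 18, 20]; color 3: [3, 9, 10, 12, 13]; color 4: [16].

χ(G) = 4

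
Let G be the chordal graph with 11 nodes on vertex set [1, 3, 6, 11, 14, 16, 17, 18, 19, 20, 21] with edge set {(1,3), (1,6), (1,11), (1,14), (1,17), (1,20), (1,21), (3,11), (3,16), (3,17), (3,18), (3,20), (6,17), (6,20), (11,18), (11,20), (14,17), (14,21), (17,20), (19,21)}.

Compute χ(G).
Clique number ω(G) = 4 (lower bound: χ ≥ ω).
The clique on [1, 3, 17, 20] has size 4, forcing χ ≥ 4, and the coloring below uses 4 colors, so χ(G) = 4.
A valid 4-coloring: color 1: [1, 16, 18, 19]; color 2: [3, 6, 14]; color 3: [20, 21]; color 4: [11, 17].

χ(G) = 4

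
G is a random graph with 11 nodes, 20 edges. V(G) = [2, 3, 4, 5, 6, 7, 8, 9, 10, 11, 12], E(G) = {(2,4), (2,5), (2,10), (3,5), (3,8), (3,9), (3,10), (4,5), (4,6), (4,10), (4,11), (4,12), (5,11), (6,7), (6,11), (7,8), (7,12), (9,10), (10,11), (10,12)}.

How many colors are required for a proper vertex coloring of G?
χ(G) = 3

Clique number ω(G) = 3 (lower bound: χ ≥ ω).
The clique on [3, 9, 10] has size 3, forcing χ ≥ 3, and the coloring below uses 3 colors, so χ(G) = 3.
A valid 3-coloring: color 1: [5, 6, 8, 10]; color 2: [3, 4, 7]; color 3: [2, 9, 11, 12].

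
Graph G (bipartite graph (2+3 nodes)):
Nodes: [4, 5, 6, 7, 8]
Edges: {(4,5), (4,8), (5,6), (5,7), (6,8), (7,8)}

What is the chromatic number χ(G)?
χ(G) = 2

Clique number ω(G) = 2 (lower bound: χ ≥ ω).
The graph is bipartite (no odd cycle), so 2 colors suffice: χ(G) = 2.
A valid 2-coloring: color 1: [5, 8]; color 2: [4, 6, 7].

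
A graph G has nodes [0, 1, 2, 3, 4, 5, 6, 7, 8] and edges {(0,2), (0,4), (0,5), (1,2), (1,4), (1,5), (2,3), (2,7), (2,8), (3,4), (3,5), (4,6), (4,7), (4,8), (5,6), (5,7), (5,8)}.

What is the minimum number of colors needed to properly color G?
χ(G) = 2

Clique number ω(G) = 2 (lower bound: χ ≥ ω).
The graph is bipartite (no odd cycle), so 2 colors suffice: χ(G) = 2.
A valid 2-coloring: color 1: [2, 4, 5]; color 2: [0, 1, 3, 6, 7, 8].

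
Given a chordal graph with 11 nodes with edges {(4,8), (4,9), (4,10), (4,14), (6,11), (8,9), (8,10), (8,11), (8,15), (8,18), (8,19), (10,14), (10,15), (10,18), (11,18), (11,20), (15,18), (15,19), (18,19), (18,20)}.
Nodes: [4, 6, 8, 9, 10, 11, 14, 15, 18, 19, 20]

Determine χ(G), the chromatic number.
Clique number ω(G) = 4 (lower bound: χ ≥ ω).
The clique on [8, 10, 15, 18] has size 4, forcing χ ≥ 4, and the coloring below uses 4 colors, so χ(G) = 4.
A valid 4-coloring: color 1: [6, 8, 14, 20]; color 2: [4, 18]; color 3: [9, 10, 11, 19]; color 4: [15].

χ(G) = 4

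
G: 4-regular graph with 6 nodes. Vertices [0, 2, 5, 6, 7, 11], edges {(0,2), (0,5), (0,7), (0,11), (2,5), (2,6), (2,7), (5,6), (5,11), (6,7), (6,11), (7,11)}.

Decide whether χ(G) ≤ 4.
A valid 4-coloring: color 1: [2, 11]; color 2: [5, 7]; color 3: [0, 6].
(χ(G) = 3 ≤ 4.)

Yes, G is 4-colorable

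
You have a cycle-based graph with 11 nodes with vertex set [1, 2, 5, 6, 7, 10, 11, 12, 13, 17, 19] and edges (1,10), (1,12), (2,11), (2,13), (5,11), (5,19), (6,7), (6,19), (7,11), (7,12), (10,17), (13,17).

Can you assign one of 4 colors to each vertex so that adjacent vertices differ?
A valid 4-coloring: color 1: [10, 11, 12, 13, 19]; color 2: [1, 2, 5, 7, 17]; color 3: [6].
(χ(G) = 3 ≤ 4.)

Yes, G is 4-colorable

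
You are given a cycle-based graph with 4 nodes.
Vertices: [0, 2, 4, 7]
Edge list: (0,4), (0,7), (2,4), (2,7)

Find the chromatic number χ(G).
χ(G) = 2

Clique number ω(G) = 2 (lower bound: χ ≥ ω).
The graph is bipartite (no odd cycle), so 2 colors suffice: χ(G) = 2.
A valid 2-coloring: color 1: [0, 2]; color 2: [4, 7].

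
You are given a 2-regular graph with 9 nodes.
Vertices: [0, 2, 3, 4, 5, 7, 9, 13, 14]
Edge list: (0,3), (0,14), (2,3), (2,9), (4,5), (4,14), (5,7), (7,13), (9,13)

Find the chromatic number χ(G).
Clique number ω(G) = 2 (lower bound: χ ≥ ω).
Odd cycle [13, 7, 5, 4, 14, 0, 3, 2, 9] needs 3 colors (χ ≥ 3).
The coloring below uses 3 colors, so χ(G) = 3.
A valid 3-coloring: color 1: [2, 5, 13, 14]; color 2: [0, 4, 7, 9]; color 3: [3].

χ(G) = 3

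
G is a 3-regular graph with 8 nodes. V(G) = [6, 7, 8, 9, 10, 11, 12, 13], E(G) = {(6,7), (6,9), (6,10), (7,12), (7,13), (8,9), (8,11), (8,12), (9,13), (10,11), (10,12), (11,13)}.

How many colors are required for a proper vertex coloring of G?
χ(G) = 3

Clique number ω(G) = 2 (lower bound: χ ≥ ω).
Odd cycle [8, 12, 7, 6, 9] needs 3 colors (χ ≥ 3).
The coloring below uses 3 colors, so χ(G) = 3.
A valid 3-coloring: color 1: [6, 11, 12]; color 2: [8, 10, 13]; color 3: [7, 9].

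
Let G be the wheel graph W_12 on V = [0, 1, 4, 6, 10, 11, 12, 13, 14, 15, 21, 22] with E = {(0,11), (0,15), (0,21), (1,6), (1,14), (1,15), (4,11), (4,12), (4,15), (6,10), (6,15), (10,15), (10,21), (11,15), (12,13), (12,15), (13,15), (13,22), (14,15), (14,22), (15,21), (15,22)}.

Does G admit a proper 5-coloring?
Yes, G is 5-colorable

A valid 5-coloring: color 1: [15]; color 2: [4, 6, 13, 14, 21]; color 3: [0, 1, 10, 12, 22]; color 4: [11].
(χ(G) = 4 ≤ 5.)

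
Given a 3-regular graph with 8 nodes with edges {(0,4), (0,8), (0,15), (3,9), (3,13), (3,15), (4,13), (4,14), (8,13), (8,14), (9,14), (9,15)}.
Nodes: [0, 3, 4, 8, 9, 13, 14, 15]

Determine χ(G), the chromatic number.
χ(G) = 3

Clique number ω(G) = 3 (lower bound: χ ≥ ω).
The clique on [3, 9, 15] has size 3, forcing χ ≥ 3, and the coloring below uses 3 colors, so χ(G) = 3.
A valid 3-coloring: color 1: [13, 14, 15]; color 2: [4, 8, 9]; color 3: [0, 3].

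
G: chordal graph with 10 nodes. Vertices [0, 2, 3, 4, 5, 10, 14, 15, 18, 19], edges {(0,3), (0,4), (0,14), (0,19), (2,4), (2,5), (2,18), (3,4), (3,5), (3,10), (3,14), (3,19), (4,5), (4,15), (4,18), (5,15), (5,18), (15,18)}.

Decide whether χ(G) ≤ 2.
The clique on vertices [2, 4, 5, 18] has size 4 > 2, so it alone needs 4 colors.

No, G is not 2-colorable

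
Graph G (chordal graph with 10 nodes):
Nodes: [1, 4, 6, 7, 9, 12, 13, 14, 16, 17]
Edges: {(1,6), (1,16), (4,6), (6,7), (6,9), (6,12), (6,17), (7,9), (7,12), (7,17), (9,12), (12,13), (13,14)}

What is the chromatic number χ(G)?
Clique number ω(G) = 4 (lower bound: χ ≥ ω).
The clique on [6, 7, 9, 12] has size 4, forcing χ ≥ 4, and the coloring below uses 4 colors, so χ(G) = 4.
A valid 4-coloring: color 1: [6, 13, 16]; color 2: [1, 4, 7, 14]; color 3: [12, 17]; color 4: [9].

χ(G) = 4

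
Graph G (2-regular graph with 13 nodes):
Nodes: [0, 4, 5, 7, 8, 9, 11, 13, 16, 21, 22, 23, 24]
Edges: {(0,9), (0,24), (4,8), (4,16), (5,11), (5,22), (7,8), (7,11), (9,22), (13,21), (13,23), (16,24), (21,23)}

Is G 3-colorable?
A valid 3-coloring: color 1: [0, 8, 11, 13, 16, 22]; color 2: [4, 5, 7, 9, 21, 24]; color 3: [23].
(χ(G) = 3 ≤ 3.)

Yes, G is 3-colorable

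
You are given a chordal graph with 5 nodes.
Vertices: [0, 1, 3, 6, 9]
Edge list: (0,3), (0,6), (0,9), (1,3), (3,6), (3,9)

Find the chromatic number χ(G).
χ(G) = 3

Clique number ω(G) = 3 (lower bound: χ ≥ ω).
The clique on [0, 3, 9] has size 3, forcing χ ≥ 3, and the coloring below uses 3 colors, so χ(G) = 3.
A valid 3-coloring: color 1: [3]; color 2: [0, 1]; color 3: [6, 9].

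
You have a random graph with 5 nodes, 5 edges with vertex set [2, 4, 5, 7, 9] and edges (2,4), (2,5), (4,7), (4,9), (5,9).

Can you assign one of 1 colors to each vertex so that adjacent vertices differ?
No, G is not 1-colorable

Edge (4,9) forces its endpoints to differ, so 1 color is not enough.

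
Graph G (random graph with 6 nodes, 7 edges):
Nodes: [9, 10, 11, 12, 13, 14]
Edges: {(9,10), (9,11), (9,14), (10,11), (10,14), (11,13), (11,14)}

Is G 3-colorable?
The clique on vertices [9, 10, 11, 14] has size 4 > 3, so it alone needs 4 colors.

No, G is not 3-colorable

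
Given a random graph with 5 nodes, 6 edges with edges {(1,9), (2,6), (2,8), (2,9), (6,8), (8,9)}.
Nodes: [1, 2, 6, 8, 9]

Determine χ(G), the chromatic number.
Clique number ω(G) = 3 (lower bound: χ ≥ ω).
The clique on [2, 8, 9] has size 3, forcing χ ≥ 3, and the coloring below uses 3 colors, so χ(G) = 3.
A valid 3-coloring: color 1: [1, 8]; color 2: [6, 9]; color 3: [2].

χ(G) = 3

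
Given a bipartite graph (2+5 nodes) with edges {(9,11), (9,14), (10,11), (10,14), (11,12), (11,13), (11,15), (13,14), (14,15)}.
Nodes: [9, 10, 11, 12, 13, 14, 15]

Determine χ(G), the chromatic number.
Clique number ω(G) = 2 (lower bound: χ ≥ ω).
The graph is bipartite (no odd cycle), so 2 colors suffice: χ(G) = 2.
A valid 2-coloring: color 1: [11, 14]; color 2: [9, 10, 12, 13, 15].

χ(G) = 2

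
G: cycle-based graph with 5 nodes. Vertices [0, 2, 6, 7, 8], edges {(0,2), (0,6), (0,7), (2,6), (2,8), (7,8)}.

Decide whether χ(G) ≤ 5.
Yes, G is 5-colorable

A valid 5-coloring: color 1: [0, 8]; color 2: [2, 7]; color 3: [6].
(χ(G) = 3 ≤ 5.)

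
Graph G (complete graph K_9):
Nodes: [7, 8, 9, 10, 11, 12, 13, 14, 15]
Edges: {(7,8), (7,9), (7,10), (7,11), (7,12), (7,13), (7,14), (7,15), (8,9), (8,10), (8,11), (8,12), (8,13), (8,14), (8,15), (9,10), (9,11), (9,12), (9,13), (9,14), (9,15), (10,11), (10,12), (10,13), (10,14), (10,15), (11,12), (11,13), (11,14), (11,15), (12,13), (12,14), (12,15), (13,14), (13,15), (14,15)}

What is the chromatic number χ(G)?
χ(G) = 9

Clique number ω(G) = 9 (lower bound: χ ≥ ω).
The clique on [7, 8, 9, 10, 11, 12, 13, 14, 15] has size 9, forcing χ ≥ 9, and the coloring below uses 9 colors, so χ(G) = 9.
A valid 9-coloring: color 1: [8]; color 2: [7]; color 3: [15]; color 4: [13]; color 5: [10]; color 6: [9]; color 7: [12]; color 8: [14]; color 9: [11].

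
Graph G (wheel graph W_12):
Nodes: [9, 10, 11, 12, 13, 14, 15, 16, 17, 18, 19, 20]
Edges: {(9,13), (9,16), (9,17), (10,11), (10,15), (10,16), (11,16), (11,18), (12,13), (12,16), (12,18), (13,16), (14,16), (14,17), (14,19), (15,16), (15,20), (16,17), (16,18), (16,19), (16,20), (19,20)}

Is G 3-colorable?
No, G is not 3-colorable

Odd cycle [13, 9, 17, 14, 19, 20, 15, 10, 11, 18, 12] needs 3 colors (χ ≥ 3).
Vertex 16 is adjacent to every vertex of [9, 10, 11, 12, 13, 14, 15, 17, 18, 19, 20], which already need 3 colors among themselves, so 16 needs a new color (χ ≥ 4).
Hence χ(G) ≥ 4 > 3, so no proper 3-coloring exists.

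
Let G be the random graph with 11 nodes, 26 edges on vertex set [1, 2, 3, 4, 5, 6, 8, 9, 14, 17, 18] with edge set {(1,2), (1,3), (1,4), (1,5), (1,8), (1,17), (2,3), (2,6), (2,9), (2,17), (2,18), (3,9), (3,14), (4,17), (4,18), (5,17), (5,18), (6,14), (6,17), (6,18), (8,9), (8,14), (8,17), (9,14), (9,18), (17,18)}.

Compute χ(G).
χ(G) = 4

Clique number ω(G) = 4 (lower bound: χ ≥ ω).
The clique on [2, 6, 17, 18] has size 4, forcing χ ≥ 4, and the coloring below uses 4 colors, so χ(G) = 4.
A valid 4-coloring: color 1: [9, 17]; color 2: [1, 14, 18]; color 3: [2, 4, 5, 8]; color 4: [3, 6].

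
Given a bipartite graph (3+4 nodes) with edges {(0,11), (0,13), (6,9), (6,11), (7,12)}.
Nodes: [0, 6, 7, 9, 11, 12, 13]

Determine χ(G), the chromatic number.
χ(G) = 2

Clique number ω(G) = 2 (lower bound: χ ≥ ω).
The graph is bipartite (no odd cycle), so 2 colors suffice: χ(G) = 2.
A valid 2-coloring: color 1: [0, 6, 7]; color 2: [9, 11, 12, 13].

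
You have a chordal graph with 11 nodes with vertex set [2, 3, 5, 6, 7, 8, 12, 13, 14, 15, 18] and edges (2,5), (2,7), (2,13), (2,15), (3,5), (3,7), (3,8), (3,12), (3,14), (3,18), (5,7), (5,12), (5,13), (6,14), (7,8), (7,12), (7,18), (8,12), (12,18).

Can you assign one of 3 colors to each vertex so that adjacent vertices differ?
The clique on vertices [3, 7, 8, 12] has size 4 > 3, so it alone needs 4 colors.

No, G is not 3-colorable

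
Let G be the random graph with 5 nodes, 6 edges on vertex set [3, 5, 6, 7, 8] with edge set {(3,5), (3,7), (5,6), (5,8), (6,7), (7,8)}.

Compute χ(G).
Clique number ω(G) = 2 (lower bound: χ ≥ ω).
The graph is bipartite (no odd cycle), so 2 colors suffice: χ(G) = 2.
A valid 2-coloring: color 1: [5, 7]; color 2: [3, 6, 8].

χ(G) = 2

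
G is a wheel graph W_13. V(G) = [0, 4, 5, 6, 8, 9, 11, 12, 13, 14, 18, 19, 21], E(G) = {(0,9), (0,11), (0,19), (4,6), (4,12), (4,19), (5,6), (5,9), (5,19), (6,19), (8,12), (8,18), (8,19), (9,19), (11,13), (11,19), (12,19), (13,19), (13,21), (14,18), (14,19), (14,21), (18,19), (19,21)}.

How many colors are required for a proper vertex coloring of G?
Clique number ω(G) = 3 (lower bound: χ ≥ ω).
The clique on [0, 9, 19] has size 3, forcing χ ≥ 3, and the coloring below uses 3 colors, so χ(G) = 3.
A valid 3-coloring: color 1: [19]; color 2: [6, 9, 11, 12, 18, 21]; color 3: [0, 4, 5, 8, 13, 14].

χ(G) = 3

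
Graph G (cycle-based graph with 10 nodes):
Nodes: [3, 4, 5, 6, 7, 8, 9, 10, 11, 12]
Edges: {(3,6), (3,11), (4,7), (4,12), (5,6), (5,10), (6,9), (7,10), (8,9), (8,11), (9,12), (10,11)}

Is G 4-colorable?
Yes, G is 4-colorable

A valid 4-coloring: color 1: [3, 4, 9, 10]; color 2: [6, 7, 11, 12]; color 3: [5, 8].
(χ(G) = 3 ≤ 4.)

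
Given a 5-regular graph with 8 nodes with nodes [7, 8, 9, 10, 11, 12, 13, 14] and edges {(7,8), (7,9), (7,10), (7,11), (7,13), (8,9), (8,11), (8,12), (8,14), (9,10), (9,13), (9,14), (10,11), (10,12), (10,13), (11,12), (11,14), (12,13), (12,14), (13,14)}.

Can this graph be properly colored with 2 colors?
No, G is not 2-colorable

The clique on vertices [8, 11, 12, 14] has size 4 > 2, so it alone needs 4 colors.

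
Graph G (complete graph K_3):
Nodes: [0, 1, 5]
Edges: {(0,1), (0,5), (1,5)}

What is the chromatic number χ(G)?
Clique number ω(G) = 3 (lower bound: χ ≥ ω).
The clique on [0, 1, 5] has size 3, forcing χ ≥ 3, and the coloring below uses 3 colors, so χ(G) = 3.
A valid 3-coloring: color 1: [1]; color 2: [5]; color 3: [0].

χ(G) = 3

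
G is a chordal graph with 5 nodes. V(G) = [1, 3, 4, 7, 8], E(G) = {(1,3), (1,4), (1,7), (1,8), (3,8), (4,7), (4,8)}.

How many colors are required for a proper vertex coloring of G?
Clique number ω(G) = 3 (lower bound: χ ≥ ω).
The clique on [1, 3, 8] has size 3, forcing χ ≥ 3, and the coloring below uses 3 colors, so χ(G) = 3.
A valid 3-coloring: color 1: [1]; color 2: [7, 8]; color 3: [3, 4].

χ(G) = 3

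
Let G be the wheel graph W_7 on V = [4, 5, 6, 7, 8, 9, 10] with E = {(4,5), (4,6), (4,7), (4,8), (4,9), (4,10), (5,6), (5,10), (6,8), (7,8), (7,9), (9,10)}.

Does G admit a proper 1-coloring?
The clique on vertices [4, 6, 8] has size 3 > 1, so it alone needs 3 colors.

No, G is not 1-colorable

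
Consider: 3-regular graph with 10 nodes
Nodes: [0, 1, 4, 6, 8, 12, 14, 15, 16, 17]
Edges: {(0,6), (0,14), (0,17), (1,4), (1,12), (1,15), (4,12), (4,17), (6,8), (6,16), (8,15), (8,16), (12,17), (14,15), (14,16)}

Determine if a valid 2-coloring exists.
No, G is not 2-colorable

The clique on vertices [1, 4, 12] has size 3 > 2, so it alone needs 3 colors.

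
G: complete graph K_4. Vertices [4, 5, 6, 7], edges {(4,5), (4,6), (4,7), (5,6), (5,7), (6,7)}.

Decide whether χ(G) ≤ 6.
Yes, G is 6-colorable

A valid 6-coloring: color 1: [5]; color 2: [6]; color 3: [4]; color 4: [7].
(χ(G) = 4 ≤ 6.)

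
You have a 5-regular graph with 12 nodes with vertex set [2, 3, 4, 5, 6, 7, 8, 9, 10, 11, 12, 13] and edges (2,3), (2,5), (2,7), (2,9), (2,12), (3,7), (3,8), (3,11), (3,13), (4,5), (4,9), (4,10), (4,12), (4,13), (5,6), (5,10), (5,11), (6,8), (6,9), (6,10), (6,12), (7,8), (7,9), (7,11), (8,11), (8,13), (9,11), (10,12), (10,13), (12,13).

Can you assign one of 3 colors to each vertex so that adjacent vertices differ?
The clique on vertices [4, 10, 12, 13] has size 4 > 3, so it alone needs 4 colors.

No, G is not 3-colorable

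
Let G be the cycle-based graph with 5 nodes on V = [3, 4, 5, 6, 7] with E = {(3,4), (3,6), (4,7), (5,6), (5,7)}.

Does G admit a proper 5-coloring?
A valid 5-coloring: color 1: [4, 5]; color 2: [3, 7]; color 3: [6].
(χ(G) = 3 ≤ 5.)

Yes, G is 5-colorable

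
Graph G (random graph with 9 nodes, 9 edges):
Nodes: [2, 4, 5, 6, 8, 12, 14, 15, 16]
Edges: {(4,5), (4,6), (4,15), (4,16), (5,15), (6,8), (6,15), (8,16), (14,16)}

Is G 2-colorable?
The clique on vertices [4, 5, 15] has size 3 > 2, so it alone needs 3 colors.

No, G is not 2-colorable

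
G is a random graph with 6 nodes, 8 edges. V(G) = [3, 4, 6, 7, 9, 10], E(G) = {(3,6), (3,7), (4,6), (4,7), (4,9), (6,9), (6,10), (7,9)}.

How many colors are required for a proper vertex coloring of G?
Clique number ω(G) = 3 (lower bound: χ ≥ ω).
The clique on [4, 6, 9] has size 3, forcing χ ≥ 3, and the coloring below uses 3 colors, so χ(G) = 3.
A valid 3-coloring: color 1: [6, 7]; color 2: [3, 4, 10]; color 3: [9].

χ(G) = 3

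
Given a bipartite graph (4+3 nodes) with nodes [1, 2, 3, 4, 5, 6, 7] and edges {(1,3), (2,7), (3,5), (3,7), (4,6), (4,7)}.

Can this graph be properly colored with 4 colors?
A valid 4-coloring: color 1: [1, 5, 6, 7]; color 2: [2, 3, 4].
(χ(G) = 2 ≤ 4.)

Yes, G is 4-colorable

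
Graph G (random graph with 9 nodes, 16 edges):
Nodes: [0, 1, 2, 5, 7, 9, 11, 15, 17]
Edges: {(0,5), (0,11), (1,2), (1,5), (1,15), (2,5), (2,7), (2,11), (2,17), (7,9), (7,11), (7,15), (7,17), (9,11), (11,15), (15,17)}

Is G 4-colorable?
Yes, G is 4-colorable

A valid 4-coloring: color 1: [5, 7]; color 2: [0, 2, 9, 15]; color 3: [1, 11, 17].
(χ(G) = 3 ≤ 4.)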